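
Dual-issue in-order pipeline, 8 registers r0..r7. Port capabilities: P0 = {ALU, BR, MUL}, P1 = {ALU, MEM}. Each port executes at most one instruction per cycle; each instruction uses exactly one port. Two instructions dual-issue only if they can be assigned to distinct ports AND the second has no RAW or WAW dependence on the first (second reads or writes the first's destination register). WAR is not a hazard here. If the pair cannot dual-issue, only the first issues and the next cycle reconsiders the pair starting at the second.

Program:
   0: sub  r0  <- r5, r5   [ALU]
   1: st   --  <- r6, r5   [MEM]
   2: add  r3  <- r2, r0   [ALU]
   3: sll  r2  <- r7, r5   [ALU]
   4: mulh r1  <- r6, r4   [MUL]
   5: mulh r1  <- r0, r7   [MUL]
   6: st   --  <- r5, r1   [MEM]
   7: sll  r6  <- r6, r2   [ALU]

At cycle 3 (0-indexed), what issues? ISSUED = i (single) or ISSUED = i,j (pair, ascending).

  cy0 -> i0+i1 (sub+st) dual
  cy1 -> i2+i3 (add+sll) dual
  cy2 -> i4 (mulh) no-port MUL/MUL
  cy3 -> i5 (mulh) RAW r1
  cy4 -> i6+i7 (st+sll) dual

ISSUED = 5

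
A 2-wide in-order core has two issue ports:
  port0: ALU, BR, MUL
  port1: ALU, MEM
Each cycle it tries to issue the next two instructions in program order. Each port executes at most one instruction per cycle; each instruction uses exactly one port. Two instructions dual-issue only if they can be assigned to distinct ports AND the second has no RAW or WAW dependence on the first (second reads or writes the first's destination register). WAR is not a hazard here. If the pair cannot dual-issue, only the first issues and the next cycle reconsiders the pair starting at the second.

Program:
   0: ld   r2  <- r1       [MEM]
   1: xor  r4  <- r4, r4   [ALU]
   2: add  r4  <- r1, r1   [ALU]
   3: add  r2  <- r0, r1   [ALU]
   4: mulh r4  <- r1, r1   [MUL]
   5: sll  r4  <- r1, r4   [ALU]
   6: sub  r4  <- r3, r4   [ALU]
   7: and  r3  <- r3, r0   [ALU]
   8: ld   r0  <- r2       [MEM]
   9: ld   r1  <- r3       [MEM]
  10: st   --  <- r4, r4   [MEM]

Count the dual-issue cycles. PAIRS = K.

t=0 i0,i1:ld.MEM xor.ALU ; pair
t=1 i2,i3:add.ALU add.ALU ; pair
t=2 i4:mulh.MUL ; RAW+WAW r4
t=3 i5:sll.ALU ; RAW+WAW r4
t=4 i6,i7:sub.ALU and.ALU ; pair
t=5 i8:ld.MEM ; no-port MEM/MEM
t=6 i9:ld.MEM ; no-port MEM/MEM
t=7 i10:st.MEM ; tail

PAIRS = 3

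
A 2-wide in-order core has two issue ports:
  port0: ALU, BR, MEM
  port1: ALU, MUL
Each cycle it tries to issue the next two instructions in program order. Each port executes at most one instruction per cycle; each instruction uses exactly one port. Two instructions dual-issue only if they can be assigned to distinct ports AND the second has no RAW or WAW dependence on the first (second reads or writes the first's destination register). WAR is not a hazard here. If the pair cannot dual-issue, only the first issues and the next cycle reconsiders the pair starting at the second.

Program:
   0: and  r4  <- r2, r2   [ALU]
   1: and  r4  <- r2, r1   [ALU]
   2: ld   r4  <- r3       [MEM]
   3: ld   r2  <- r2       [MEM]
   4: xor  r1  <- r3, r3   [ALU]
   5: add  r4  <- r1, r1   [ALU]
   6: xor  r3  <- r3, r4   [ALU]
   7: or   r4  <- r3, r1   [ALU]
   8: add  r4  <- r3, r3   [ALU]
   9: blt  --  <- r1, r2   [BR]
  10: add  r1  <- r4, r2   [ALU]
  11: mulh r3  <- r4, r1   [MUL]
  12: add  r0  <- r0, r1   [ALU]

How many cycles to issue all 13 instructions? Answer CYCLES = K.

CYCLES = 10

#0 head=0: and.ALU i0 WAW r4
#1 head=1: and.ALU i1 WAW r4
#2 head=2: ld.MEM i2 no-port MEM/MEM
#3 head=3: ld.MEM+xor.ALU i3&i4 2-wide
#4 head=5: add.ALU i5 RAW r4
#5 head=6: xor.ALU i6 RAW r3
#6 head=7: or.ALU i7 WAW r4
#7 head=8: add.ALU+blt.BR i8&i9 2-wide
#8 head=10: add.ALU i10 RAW r1
#9 head=11: mulh.MUL+add.ALU i11&i12 2-wide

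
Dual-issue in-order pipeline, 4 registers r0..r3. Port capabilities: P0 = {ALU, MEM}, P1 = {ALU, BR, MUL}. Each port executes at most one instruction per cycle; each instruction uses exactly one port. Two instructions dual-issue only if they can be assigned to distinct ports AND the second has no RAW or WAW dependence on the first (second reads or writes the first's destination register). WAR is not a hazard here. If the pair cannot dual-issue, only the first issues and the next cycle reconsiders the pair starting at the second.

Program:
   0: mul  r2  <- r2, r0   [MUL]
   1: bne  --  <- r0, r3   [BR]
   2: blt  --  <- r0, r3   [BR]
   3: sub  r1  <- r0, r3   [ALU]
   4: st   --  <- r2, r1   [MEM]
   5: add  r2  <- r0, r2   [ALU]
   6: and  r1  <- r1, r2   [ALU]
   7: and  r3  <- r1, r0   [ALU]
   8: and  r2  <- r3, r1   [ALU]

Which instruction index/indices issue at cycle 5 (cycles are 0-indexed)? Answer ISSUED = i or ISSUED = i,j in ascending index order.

ISSUED = 7

  cy0 -> i0 (mul) no-port MUL/BR
  cy1 -> i1 (bne) no-port BR/BR
  cy2 -> i2/i3 (blt/sub) dual
  cy3 -> i4/i5 (st/add) dual
  cy4 -> i6 (and) RAW r1
  cy5 -> i7 (and) RAW r3
  cy6 -> i8 (and) tail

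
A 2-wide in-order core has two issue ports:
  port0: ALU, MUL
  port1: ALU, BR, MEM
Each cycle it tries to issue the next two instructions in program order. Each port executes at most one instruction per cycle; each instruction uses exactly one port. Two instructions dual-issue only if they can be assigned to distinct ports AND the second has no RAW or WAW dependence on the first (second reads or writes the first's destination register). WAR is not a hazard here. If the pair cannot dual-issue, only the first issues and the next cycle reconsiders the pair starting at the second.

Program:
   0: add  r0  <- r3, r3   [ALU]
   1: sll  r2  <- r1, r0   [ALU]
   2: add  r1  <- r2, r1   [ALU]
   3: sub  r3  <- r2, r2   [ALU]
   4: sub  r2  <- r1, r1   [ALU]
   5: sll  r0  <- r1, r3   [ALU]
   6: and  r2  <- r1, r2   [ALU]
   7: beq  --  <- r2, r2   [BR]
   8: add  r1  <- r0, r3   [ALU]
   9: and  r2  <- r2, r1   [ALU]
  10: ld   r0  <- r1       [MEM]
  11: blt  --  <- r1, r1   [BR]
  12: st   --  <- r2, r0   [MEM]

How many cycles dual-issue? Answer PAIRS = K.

  cy0 -> i0 (add) RAW r0
  cy1 -> i1 (sll) RAW r2
  cy2 -> i2+i3 (add/sub) 2-wide
  cy3 -> i4+i5 (sub/sll) 2-wide
  cy4 -> i6 (and) RAW r2
  cy5 -> i7+i8 (beq/add) 2-wide
  cy6 -> i9+i10 (and/ld) 2-wide
  cy7 -> i11 (blt) no-port BR/MEM
  cy8 -> i12 (st) tail

PAIRS = 4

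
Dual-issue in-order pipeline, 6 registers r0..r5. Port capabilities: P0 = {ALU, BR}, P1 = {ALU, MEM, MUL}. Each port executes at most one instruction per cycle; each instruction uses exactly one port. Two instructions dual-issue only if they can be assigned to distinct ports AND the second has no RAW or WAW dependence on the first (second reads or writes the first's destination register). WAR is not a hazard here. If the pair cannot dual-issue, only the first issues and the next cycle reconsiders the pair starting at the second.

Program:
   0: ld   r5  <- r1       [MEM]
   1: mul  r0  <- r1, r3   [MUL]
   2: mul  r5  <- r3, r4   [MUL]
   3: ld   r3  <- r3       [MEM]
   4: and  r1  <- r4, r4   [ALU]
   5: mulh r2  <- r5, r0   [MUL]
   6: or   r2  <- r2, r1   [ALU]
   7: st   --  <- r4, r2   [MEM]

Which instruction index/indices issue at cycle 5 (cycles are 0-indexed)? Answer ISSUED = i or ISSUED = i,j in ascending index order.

ISSUED = 6

  cy0 -> i0 (ld.MEM) no-port MEM/MUL
  cy1 -> i1 (mul.MUL) no-port MUL/MUL
  cy2 -> i2 (mul.MUL) no-port MUL/MEM
  cy3 -> i3/i4 (ld.MEM/and.ALU) dual
  cy4 -> i5 (mulh.MUL) RAW+WAW r2
  cy5 -> i6 (or.ALU) RAW r2
  cy6 -> i7 (st.MEM) tail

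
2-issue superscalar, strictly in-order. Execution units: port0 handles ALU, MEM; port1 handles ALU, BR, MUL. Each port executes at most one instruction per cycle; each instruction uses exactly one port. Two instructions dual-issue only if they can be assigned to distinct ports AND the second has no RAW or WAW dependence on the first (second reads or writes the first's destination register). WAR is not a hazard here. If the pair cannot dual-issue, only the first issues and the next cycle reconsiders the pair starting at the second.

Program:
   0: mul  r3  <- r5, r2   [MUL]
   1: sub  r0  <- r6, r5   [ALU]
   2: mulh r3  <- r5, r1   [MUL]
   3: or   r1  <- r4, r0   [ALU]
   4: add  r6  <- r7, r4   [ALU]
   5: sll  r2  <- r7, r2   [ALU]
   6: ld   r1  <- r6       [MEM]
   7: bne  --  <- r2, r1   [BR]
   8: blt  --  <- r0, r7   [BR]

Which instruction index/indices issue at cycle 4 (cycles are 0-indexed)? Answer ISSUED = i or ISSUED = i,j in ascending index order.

  cy0 -> i0,i1 (mul.MUL sub.ALU) 2-wide
  cy1 -> i2,i3 (mulh.MUL or.ALU) 2-wide
  cy2 -> i4,i5 (add.ALU sll.ALU) 2-wide
  cy3 -> i6 (ld.MEM) RAW r1
  cy4 -> i7 (bne.BR) no-port BR/BR
  cy5 -> i8 (blt.BR) tail

ISSUED = 7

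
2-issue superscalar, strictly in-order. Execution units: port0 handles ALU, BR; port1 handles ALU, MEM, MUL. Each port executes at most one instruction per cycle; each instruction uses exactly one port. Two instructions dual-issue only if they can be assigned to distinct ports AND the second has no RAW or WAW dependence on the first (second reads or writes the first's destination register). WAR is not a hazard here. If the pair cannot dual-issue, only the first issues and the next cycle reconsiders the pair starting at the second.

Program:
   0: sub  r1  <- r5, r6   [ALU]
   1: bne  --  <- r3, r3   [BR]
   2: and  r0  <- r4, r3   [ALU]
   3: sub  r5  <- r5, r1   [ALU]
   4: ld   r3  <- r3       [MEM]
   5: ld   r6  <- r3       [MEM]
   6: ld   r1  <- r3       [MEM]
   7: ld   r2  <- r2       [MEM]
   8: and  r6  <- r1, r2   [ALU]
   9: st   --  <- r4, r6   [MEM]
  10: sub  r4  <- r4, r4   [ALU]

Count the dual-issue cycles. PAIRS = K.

PAIRS = 3

c0: i0,i1 sub.ALU/bne.BR  pair
c1: i2,i3 and.ALU/sub.ALU  pair
c2: i4 ld.MEM  no-port MEM/MEM
c3: i5 ld.MEM  no-port MEM/MEM
c4: i6 ld.MEM  no-port MEM/MEM
c5: i7 ld.MEM  RAW r2
c6: i8 and.ALU  RAW r6
c7: i9,i10 st.MEM/sub.ALU  pair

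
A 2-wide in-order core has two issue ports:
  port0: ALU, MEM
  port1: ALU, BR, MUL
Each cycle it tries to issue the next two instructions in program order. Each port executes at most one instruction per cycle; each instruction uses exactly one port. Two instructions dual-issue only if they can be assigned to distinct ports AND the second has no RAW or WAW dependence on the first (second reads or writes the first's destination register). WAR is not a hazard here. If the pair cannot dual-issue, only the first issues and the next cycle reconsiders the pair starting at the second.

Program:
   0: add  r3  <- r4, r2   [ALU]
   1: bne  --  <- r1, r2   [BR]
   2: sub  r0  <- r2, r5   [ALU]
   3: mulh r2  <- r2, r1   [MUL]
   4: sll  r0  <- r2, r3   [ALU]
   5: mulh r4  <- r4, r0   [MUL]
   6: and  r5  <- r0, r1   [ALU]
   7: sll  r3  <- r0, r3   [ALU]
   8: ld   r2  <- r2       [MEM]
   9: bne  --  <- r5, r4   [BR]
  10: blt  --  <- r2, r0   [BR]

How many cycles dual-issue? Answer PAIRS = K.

0. add.ALU/bne.BR @i0,i1  | dual
1. sub.ALU/mulh.MUL @i2,i3  | dual
2. sll.ALU @i4  | RAW r0
3. mulh.MUL/and.ALU @i5,i6  | dual
4. sll.ALU/ld.MEM @i7,i8  | dual
5. bne.BR @i9  | no-port BR/BR
6. blt.BR @i10  | tail

PAIRS = 4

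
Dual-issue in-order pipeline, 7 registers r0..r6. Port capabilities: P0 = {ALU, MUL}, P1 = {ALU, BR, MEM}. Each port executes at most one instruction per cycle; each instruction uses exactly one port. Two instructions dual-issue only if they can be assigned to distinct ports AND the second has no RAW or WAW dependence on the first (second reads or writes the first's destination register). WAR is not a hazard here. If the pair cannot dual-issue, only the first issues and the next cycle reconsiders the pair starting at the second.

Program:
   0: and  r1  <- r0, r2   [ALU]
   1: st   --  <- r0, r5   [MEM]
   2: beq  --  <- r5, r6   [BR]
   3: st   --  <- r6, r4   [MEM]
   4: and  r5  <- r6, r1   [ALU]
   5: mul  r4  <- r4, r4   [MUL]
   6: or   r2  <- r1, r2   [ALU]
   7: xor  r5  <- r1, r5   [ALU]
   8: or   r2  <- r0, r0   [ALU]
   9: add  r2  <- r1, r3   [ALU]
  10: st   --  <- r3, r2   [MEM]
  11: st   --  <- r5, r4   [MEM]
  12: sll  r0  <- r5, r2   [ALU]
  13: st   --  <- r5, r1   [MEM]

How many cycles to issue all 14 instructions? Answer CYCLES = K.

CYCLES = 9

t=0 i0,i1:and st ; 2-wide
t=1 i2:beq ; no-port BR/MEM
t=2 i3,i4:st and ; 2-wide
t=3 i5,i6:mul or ; 2-wide
t=4 i7,i8:xor or ; 2-wide
t=5 i9:add ; RAW r2
t=6 i10:st ; no-port MEM/MEM
t=7 i11,i12:st sll ; 2-wide
t=8 i13:st ; tail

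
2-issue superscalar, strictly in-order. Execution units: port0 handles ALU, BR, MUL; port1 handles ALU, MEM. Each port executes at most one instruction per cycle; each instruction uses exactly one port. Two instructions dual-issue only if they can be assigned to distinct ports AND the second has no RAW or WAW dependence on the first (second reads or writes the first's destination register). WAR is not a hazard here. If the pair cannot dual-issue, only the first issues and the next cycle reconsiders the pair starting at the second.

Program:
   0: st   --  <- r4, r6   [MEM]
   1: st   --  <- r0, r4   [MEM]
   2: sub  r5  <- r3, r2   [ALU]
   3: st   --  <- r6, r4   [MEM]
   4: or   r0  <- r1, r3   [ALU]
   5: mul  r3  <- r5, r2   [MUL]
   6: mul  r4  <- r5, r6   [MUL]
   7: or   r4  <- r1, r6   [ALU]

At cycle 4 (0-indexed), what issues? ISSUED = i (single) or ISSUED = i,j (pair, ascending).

#0 head=0: st i0 no-port MEM/MEM
#1 head=1: st/sub i1/i2 2-wide
#2 head=3: st/or i3/i4 2-wide
#3 head=5: mul i5 no-port MUL/MUL
#4 head=6: mul i6 WAW r4
#5 head=7: or i7 tail

ISSUED = 6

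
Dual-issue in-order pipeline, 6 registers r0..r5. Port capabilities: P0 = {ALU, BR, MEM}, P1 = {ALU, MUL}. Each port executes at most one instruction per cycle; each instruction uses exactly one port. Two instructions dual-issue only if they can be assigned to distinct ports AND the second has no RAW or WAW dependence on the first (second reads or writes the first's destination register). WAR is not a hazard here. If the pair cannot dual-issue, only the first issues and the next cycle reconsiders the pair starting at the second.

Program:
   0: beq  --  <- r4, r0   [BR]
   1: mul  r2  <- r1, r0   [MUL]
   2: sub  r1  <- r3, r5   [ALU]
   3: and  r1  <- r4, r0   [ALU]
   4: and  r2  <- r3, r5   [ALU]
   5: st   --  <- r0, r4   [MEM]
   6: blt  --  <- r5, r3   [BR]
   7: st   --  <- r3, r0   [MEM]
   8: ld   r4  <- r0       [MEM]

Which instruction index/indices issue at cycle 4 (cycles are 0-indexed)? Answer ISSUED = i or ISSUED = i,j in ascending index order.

ISSUED = 6

0. beq.BR;mul.MUL @i0,i1  | dual
1. sub.ALU @i2  | WAW r1
2. and.ALU;and.ALU @i3,i4  | dual
3. st.MEM @i5  | no-port MEM/BR
4. blt.BR @i6  | no-port BR/MEM
5. st.MEM @i7  | no-port MEM/MEM
6. ld.MEM @i8  | tail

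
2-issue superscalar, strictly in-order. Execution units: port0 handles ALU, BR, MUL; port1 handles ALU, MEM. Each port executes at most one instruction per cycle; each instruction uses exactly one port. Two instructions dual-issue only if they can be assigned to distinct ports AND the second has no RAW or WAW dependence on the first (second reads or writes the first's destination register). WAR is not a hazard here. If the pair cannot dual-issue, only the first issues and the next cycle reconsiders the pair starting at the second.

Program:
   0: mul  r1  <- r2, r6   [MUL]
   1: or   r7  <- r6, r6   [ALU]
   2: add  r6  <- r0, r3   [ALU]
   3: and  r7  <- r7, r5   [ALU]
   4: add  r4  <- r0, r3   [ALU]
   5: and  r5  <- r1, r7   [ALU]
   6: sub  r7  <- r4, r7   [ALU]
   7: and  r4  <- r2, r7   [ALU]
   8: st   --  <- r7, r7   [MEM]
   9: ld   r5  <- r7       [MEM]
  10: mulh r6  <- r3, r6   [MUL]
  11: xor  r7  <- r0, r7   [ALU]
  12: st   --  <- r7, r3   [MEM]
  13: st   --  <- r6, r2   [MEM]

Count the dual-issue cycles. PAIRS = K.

#0 head=0: mul;or i0/i1 2-wide
#1 head=2: add;and i2/i3 2-wide
#2 head=4: add;and i4/i5 2-wide
#3 head=6: sub i6 RAW r7
#4 head=7: and;st i7/i8 2-wide
#5 head=9: ld;mulh i9/i10 2-wide
#6 head=11: xor i11 RAW r7
#7 head=12: st i12 no-port MEM/MEM
#8 head=13: st i13 tail

PAIRS = 5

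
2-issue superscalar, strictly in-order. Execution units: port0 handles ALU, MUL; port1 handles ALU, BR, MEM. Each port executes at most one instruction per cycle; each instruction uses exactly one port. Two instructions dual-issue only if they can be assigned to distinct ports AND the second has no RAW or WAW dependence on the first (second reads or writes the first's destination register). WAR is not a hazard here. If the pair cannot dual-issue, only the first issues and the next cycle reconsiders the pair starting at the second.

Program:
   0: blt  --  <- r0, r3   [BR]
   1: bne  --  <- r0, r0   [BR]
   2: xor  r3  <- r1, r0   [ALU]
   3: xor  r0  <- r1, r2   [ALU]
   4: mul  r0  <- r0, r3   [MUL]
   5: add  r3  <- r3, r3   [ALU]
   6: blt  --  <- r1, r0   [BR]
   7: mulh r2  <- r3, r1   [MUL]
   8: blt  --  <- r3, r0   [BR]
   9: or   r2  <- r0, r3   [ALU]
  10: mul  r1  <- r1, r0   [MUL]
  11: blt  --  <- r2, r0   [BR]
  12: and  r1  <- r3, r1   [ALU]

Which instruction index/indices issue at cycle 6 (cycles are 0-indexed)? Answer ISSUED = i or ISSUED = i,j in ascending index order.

ISSUED = 10,11

0. blt @i0  | no-port BR/BR
1. bne+xor @i1&i2  | 2-wide
2. xor @i3  | RAW+WAW r0
3. mul+add @i4&i5  | 2-wide
4. blt+mulh @i6&i7  | 2-wide
5. blt+or @i8&i9  | 2-wide
6. mul+blt @i10&i11  | 2-wide
7. and @i12  | tail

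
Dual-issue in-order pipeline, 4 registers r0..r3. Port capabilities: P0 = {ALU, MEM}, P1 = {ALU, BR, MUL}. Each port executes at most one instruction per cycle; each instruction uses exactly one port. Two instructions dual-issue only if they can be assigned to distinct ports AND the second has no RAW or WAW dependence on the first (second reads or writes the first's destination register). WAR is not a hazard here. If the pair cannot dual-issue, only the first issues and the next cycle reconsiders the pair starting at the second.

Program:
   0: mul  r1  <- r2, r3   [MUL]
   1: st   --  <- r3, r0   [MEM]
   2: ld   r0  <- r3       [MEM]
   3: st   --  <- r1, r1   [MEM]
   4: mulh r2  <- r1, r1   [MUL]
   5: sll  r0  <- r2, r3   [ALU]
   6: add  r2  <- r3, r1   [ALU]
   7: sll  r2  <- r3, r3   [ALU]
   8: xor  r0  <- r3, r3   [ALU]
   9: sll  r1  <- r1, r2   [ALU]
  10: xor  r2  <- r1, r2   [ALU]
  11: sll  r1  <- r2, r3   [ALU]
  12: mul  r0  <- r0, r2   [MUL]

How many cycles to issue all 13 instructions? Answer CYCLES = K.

CYCLES = 8

0. mul;st @i0/i1  | dual
1. ld @i2  | no-port MEM/MEM
2. st;mulh @i3/i4  | dual
3. sll;add @i5/i6  | dual
4. sll;xor @i7/i8  | dual
5. sll @i9  | RAW r1
6. xor @i10  | RAW r2
7. sll;mul @i11/i12  | dual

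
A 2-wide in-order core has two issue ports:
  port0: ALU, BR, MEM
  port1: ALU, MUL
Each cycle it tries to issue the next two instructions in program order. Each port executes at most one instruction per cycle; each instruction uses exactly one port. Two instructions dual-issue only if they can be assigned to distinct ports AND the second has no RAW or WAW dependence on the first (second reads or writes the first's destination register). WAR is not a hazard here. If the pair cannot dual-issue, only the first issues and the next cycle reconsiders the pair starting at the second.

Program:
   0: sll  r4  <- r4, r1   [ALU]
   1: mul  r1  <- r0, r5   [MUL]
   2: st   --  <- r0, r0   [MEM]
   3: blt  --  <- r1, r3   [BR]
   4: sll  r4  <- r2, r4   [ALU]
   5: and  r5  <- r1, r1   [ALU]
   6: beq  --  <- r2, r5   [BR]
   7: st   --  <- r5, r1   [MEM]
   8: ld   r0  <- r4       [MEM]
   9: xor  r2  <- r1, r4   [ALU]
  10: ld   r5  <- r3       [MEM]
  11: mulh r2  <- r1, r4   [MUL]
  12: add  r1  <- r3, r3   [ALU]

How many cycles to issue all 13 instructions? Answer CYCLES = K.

CYCLES = 9

t=0 i0,i1:sll mul ; dual
t=1 i2:st ; no-port MEM/BR
t=2 i3,i4:blt sll ; dual
t=3 i5:and ; RAW r5
t=4 i6:beq ; no-port BR/MEM
t=5 i7:st ; no-port MEM/MEM
t=6 i8,i9:ld xor ; dual
t=7 i10,i11:ld mulh ; dual
t=8 i12:add ; tail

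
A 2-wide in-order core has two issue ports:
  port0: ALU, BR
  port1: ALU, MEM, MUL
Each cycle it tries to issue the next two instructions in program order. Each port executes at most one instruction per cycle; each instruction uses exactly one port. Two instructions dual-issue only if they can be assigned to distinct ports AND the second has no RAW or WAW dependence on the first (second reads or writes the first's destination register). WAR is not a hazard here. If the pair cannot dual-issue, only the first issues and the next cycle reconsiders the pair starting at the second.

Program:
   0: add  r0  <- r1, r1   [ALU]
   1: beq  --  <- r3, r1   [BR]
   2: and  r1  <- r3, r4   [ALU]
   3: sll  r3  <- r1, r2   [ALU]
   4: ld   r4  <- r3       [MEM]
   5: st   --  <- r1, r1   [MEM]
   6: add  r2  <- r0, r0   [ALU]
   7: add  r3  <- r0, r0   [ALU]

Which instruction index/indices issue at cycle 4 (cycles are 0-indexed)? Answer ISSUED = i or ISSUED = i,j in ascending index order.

ISSUED = 5,6

0. add+beq @i0&i1  | 2-wide
1. and @i2  | RAW r1
2. sll @i3  | RAW r3
3. ld @i4  | no-port MEM/MEM
4. st+add @i5&i6  | 2-wide
5. add @i7  | tail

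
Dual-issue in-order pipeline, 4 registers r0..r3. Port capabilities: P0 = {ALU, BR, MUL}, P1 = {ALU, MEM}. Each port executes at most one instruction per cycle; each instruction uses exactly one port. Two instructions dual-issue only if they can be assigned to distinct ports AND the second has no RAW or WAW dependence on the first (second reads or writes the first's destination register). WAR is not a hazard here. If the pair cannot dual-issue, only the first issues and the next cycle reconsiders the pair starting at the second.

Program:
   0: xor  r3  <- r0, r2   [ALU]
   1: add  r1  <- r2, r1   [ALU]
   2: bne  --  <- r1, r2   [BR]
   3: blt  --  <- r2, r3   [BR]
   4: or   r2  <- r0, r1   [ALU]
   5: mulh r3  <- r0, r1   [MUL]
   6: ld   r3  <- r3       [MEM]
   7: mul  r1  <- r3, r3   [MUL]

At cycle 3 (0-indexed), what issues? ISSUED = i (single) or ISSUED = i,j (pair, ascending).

ISSUED = 5

  cy0 -> i0,i1 (xor+add) dual
  cy1 -> i2 (bne) no-port BR/BR
  cy2 -> i3,i4 (blt+or) dual
  cy3 -> i5 (mulh) RAW+WAW r3
  cy4 -> i6 (ld) RAW r3
  cy5 -> i7 (mul) tail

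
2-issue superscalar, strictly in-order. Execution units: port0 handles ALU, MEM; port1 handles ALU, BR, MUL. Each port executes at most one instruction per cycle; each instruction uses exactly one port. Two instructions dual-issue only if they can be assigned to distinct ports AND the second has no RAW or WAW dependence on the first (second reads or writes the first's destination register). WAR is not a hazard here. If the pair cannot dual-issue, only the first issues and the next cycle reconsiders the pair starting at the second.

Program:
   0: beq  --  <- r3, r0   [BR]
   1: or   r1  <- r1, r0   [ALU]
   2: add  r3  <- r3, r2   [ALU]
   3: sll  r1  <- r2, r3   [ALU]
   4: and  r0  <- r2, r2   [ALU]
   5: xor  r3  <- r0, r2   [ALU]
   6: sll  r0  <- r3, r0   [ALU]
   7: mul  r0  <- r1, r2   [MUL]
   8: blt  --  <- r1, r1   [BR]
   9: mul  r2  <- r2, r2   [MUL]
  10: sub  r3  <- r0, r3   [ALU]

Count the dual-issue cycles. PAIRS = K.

PAIRS = 3

[0] i0&i1  beq.BR;or.ALU  -- dual
[1] i2  add.ALU  -- RAW r3
[2] i3&i4  sll.ALU;and.ALU  -- dual
[3] i5  xor.ALU  -- RAW r3
[4] i6  sll.ALU  -- WAW r0
[5] i7  mul.MUL  -- no-port MUL/BR
[6] i8  blt.BR  -- no-port BR/MUL
[7] i9&i10  mul.MUL;sub.ALU  -- dual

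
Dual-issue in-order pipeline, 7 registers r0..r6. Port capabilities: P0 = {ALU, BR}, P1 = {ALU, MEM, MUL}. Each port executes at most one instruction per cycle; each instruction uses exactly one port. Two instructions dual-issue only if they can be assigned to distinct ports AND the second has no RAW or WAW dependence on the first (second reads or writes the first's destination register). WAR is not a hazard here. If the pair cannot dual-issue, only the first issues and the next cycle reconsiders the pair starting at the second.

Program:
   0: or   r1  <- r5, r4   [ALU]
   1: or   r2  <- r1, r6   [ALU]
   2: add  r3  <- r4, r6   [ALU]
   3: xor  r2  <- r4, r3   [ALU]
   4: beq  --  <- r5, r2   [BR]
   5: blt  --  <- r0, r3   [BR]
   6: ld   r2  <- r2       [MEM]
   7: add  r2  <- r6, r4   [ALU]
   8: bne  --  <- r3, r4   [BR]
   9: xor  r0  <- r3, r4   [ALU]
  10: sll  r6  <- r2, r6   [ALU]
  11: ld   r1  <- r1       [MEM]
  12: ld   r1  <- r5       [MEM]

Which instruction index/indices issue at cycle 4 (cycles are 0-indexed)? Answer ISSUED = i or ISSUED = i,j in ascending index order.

ISSUED = 5,6

0. or.ALU @i0  | RAW r1
1. or.ALU+add.ALU @i1+i2  | pair
2. xor.ALU @i3  | RAW r2
3. beq.BR @i4  | no-port BR/BR
4. blt.BR+ld.MEM @i5+i6  | pair
5. add.ALU+bne.BR @i7+i8  | pair
6. xor.ALU+sll.ALU @i9+i10  | pair
7. ld.MEM @i11  | no-port MEM/MEM
8. ld.MEM @i12  | tail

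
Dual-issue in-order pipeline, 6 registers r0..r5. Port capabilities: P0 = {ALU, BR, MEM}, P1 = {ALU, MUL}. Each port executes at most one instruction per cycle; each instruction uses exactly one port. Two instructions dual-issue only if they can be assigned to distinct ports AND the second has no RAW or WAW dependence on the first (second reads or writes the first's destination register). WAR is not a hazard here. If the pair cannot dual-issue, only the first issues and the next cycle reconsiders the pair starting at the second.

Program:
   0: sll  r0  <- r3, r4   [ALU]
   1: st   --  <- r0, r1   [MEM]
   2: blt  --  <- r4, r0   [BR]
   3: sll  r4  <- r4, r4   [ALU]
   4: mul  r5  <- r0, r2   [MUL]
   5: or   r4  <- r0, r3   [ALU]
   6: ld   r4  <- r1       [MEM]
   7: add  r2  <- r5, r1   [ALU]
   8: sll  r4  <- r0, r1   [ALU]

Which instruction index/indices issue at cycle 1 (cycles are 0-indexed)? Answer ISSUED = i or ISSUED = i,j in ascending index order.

ISSUED = 1

t=0 i0:sll ; RAW r0
t=1 i1:st ; no-port MEM/BR
t=2 i2&i3:blt;sll ; 2-wide
t=3 i4&i5:mul;or ; 2-wide
t=4 i6&i7:ld;add ; 2-wide
t=5 i8:sll ; tail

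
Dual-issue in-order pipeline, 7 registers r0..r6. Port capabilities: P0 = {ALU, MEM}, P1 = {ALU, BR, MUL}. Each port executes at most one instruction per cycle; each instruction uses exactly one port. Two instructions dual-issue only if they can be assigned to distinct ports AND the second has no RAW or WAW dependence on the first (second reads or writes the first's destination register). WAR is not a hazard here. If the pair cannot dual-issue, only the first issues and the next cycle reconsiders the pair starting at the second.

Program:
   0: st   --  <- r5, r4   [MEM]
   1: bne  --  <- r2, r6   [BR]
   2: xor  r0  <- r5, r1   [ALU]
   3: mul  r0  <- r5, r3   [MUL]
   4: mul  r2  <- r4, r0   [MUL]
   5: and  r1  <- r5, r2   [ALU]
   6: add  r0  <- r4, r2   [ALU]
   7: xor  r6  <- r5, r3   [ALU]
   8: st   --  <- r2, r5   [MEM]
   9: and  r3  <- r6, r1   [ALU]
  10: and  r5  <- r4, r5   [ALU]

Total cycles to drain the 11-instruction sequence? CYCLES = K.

CYCLES = 7

t=0 i0&i1:st.MEM;bne.BR ; dual
t=1 i2:xor.ALU ; WAW r0
t=2 i3:mul.MUL ; no-port MUL/MUL
t=3 i4:mul.MUL ; RAW r2
t=4 i5&i6:and.ALU;add.ALU ; dual
t=5 i7&i8:xor.ALU;st.MEM ; dual
t=6 i9&i10:and.ALU;and.ALU ; dual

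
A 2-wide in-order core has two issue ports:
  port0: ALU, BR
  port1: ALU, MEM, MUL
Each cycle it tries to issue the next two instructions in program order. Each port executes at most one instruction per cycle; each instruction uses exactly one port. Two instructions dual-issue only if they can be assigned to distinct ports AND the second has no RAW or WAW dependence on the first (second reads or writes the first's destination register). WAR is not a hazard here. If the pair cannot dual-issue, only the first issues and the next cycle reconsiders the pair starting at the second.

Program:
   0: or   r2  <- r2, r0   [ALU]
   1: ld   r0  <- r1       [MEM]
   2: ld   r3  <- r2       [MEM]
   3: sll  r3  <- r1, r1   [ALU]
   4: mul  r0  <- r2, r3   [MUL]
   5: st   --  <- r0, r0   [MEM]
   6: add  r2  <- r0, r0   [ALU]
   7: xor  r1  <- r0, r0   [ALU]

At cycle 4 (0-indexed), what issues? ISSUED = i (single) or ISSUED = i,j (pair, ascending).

  cy0 -> i0,i1 (or;ld) pair
  cy1 -> i2 (ld) WAW r3
  cy2 -> i3 (sll) RAW r3
  cy3 -> i4 (mul) no-port MUL/MEM
  cy4 -> i5,i6 (st;add) pair
  cy5 -> i7 (xor) tail

ISSUED = 5,6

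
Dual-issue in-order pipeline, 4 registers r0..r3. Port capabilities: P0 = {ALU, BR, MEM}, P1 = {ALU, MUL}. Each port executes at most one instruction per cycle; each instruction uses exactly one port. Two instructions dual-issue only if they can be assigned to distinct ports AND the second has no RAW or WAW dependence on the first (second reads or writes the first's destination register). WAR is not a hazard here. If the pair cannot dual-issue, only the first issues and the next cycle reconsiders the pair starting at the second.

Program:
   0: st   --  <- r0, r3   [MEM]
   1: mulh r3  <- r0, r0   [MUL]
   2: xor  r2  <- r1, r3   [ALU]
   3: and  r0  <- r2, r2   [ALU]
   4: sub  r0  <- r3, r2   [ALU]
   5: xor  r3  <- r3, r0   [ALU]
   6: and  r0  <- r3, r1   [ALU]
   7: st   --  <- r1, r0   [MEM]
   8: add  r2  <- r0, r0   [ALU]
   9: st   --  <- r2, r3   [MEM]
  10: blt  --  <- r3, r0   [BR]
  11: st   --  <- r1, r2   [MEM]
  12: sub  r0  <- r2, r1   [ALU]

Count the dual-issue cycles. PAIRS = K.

  cy0 -> i0,i1 (st.MEM/mulh.MUL) dual
  cy1 -> i2 (xor.ALU) RAW r2
  cy2 -> i3 (and.ALU) WAW r0
  cy3 -> i4 (sub.ALU) RAW r0
  cy4 -> i5 (xor.ALU) RAW r3
  cy5 -> i6 (and.ALU) RAW r0
  cy6 -> i7,i8 (st.MEM/add.ALU) dual
  cy7 -> i9 (st.MEM) no-port MEM/BR
  cy8 -> i10 (blt.BR) no-port BR/MEM
  cy9 -> i11,i12 (st.MEM/sub.ALU) dual

PAIRS = 3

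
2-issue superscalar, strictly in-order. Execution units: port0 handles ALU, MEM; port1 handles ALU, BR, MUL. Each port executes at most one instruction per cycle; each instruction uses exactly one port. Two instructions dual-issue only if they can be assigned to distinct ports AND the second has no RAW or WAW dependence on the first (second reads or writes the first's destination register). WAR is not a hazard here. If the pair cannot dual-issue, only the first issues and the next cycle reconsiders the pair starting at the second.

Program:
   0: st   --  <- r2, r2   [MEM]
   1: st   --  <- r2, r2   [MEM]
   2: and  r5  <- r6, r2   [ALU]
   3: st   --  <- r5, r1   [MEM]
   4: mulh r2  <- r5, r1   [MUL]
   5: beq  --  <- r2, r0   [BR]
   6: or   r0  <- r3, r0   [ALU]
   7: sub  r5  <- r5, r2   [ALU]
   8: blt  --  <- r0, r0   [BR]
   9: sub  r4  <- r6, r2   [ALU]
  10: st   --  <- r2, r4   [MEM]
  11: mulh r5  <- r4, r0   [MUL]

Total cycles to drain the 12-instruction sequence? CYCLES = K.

  cy0 -> i0 (st) no-port MEM/MEM
  cy1 -> i1,i2 (st;and) 2-wide
  cy2 -> i3,i4 (st;mulh) 2-wide
  cy3 -> i5,i6 (beq;or) 2-wide
  cy4 -> i7,i8 (sub;blt) 2-wide
  cy5 -> i9 (sub) RAW r4
  cy6 -> i10,i11 (st;mulh) 2-wide

CYCLES = 7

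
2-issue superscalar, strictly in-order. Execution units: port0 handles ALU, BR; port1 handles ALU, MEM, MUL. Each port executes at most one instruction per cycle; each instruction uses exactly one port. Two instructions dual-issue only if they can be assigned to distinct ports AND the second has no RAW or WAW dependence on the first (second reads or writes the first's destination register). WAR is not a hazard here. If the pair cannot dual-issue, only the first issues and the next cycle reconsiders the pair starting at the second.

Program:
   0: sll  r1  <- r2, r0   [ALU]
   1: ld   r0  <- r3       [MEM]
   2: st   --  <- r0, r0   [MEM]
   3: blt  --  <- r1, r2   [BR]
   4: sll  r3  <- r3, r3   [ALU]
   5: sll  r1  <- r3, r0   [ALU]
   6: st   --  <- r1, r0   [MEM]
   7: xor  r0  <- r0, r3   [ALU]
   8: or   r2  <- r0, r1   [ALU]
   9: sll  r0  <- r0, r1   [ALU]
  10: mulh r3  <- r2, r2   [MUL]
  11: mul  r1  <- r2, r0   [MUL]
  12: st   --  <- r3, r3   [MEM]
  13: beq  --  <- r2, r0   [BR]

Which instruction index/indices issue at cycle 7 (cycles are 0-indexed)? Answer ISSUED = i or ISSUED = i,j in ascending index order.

ISSUED = 11

c0: i0+i1 sll.ALU ld.MEM  pair
c1: i2+i3 st.MEM blt.BR  pair
c2: i4 sll.ALU  RAW r3
c3: i5 sll.ALU  RAW r1
c4: i6+i7 st.MEM xor.ALU  pair
c5: i8+i9 or.ALU sll.ALU  pair
c6: i10 mulh.MUL  no-port MUL/MUL
c7: i11 mul.MUL  no-port MUL/MEM
c8: i12+i13 st.MEM beq.BR  pair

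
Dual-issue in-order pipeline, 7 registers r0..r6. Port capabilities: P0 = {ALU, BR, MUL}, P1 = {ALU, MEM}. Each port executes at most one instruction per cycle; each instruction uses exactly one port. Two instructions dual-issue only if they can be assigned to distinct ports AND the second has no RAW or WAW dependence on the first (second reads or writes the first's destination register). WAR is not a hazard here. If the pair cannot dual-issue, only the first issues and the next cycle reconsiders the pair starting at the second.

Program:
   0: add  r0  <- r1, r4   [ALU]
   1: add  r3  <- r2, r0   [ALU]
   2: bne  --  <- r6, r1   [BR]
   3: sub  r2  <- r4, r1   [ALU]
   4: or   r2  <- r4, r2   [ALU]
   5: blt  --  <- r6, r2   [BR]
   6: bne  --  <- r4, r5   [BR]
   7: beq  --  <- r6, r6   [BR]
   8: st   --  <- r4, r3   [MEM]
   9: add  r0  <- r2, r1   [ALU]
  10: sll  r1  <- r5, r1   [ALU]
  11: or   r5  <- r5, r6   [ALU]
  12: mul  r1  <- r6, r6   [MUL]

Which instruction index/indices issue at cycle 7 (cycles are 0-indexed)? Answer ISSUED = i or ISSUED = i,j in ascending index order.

ISSUED = 9,10

#0 head=0: add i0 RAW r0
#1 head=1: add/bne i1,i2 2-wide
#2 head=3: sub i3 RAW+WAW r2
#3 head=4: or i4 RAW r2
#4 head=5: blt i5 no-port BR/BR
#5 head=6: bne i6 no-port BR/BR
#6 head=7: beq/st i7,i8 2-wide
#7 head=9: add/sll i9,i10 2-wide
#8 head=11: or/mul i11,i12 2-wide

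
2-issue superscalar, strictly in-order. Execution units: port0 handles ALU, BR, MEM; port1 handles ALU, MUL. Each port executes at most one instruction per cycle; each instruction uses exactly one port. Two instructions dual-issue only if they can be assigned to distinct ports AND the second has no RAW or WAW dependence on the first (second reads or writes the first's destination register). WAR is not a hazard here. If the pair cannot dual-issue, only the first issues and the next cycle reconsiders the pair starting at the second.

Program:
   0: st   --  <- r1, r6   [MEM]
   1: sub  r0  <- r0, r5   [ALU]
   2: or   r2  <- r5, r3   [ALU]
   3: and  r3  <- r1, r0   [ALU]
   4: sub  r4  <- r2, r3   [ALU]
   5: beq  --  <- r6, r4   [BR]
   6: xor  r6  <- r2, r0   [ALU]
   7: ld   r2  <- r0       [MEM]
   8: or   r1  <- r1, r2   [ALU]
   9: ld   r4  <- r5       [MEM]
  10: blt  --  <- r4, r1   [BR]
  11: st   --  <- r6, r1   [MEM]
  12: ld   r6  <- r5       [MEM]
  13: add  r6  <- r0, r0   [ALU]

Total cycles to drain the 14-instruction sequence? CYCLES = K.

CYCLES = 10

#0 head=0: st sub i0&i1 2-wide
#1 head=2: or and i2&i3 2-wide
#2 head=4: sub i4 RAW r4
#3 head=5: beq xor i5&i6 2-wide
#4 head=7: ld i7 RAW r2
#5 head=8: or ld i8&i9 2-wide
#6 head=10: blt i10 no-port BR/MEM
#7 head=11: st i11 no-port MEM/MEM
#8 head=12: ld i12 WAW r6
#9 head=13: add i13 tail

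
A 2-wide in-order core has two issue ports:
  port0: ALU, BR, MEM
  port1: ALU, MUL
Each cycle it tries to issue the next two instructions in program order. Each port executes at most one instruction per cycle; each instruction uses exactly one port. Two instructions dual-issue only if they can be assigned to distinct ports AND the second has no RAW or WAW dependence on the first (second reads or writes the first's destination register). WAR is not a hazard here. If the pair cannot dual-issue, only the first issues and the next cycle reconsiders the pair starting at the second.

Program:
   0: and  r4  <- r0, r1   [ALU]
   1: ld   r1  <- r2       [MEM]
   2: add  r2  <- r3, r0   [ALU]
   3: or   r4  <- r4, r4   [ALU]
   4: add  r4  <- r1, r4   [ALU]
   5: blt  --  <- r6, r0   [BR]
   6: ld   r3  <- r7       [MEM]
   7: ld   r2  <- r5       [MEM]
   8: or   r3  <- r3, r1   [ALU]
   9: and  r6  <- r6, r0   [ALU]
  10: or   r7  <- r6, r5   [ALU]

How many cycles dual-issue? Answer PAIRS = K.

t=0 i0,i1:and+ld ; 2-wide
t=1 i2,i3:add+or ; 2-wide
t=2 i4,i5:add+blt ; 2-wide
t=3 i6:ld ; no-port MEM/MEM
t=4 i7,i8:ld+or ; 2-wide
t=5 i9:and ; RAW r6
t=6 i10:or ; tail

PAIRS = 4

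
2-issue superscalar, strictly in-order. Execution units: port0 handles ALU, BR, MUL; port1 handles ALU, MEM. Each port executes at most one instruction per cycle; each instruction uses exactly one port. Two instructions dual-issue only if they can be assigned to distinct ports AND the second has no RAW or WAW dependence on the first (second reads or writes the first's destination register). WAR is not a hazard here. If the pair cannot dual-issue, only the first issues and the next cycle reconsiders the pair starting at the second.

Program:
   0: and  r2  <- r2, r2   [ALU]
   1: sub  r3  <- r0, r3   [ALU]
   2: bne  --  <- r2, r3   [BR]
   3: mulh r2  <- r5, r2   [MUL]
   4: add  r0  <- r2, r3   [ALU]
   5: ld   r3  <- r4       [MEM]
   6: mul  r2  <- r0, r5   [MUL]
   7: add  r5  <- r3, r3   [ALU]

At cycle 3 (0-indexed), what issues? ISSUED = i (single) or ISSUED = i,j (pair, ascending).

#0 head=0: and+sub i0&i1 2-wide
#1 head=2: bne i2 no-port BR/MUL
#2 head=3: mulh i3 RAW r2
#3 head=4: add+ld i4&i5 2-wide
#4 head=6: mul+add i6&i7 2-wide

ISSUED = 4,5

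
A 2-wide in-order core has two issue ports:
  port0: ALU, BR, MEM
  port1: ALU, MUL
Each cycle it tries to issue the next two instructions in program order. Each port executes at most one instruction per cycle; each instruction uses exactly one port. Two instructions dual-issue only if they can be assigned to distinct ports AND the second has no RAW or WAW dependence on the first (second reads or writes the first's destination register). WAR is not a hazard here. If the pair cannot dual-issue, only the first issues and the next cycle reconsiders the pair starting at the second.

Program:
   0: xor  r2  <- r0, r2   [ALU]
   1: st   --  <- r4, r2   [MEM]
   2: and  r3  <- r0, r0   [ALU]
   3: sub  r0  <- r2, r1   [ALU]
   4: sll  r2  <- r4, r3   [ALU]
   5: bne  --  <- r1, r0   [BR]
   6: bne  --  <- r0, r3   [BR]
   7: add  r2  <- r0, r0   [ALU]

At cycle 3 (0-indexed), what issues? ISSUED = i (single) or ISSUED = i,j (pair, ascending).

ISSUED = 5

0. xor @i0  | RAW r2
1. st and @i1+i2  | dual
2. sub sll @i3+i4  | dual
3. bne @i5  | no-port BR/BR
4. bne add @i6+i7  | dual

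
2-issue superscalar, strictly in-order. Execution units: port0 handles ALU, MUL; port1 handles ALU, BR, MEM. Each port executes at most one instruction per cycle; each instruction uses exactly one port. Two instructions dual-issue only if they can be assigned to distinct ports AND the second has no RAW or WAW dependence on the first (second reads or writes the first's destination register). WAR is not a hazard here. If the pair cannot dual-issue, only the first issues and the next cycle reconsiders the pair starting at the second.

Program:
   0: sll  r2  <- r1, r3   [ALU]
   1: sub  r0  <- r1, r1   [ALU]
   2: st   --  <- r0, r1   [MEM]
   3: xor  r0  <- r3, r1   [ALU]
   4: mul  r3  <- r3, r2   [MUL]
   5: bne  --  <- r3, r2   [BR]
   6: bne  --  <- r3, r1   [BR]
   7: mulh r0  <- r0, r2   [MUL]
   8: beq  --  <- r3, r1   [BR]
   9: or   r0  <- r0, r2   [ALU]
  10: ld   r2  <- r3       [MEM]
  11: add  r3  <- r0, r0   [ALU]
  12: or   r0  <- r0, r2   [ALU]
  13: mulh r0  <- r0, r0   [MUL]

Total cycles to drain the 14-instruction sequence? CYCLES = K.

c0: i0/i1 sll sub  2-wide
c1: i2/i3 st xor  2-wide
c2: i4 mul  RAW r3
c3: i5 bne  no-port BR/BR
c4: i6/i7 bne mulh  2-wide
c5: i8/i9 beq or  2-wide
c6: i10/i11 ld add  2-wide
c7: i12 or  RAW+WAW r0
c8: i13 mulh  tail

CYCLES = 9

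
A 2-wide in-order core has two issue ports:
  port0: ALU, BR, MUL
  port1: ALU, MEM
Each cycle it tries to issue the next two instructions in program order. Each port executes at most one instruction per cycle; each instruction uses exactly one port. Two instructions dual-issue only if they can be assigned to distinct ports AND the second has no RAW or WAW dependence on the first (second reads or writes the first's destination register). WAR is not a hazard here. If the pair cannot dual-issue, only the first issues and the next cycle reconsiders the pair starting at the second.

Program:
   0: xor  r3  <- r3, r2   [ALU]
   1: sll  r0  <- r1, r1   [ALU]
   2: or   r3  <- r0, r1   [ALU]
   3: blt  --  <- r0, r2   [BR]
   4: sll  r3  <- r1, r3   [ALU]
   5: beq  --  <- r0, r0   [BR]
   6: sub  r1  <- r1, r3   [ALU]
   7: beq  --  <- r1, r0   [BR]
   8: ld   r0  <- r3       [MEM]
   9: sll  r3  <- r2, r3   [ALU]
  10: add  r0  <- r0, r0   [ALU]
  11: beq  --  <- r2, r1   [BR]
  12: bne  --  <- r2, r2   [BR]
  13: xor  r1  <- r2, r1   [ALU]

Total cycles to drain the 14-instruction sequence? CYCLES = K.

0. xor sll @i0/i1  | dual
1. or blt @i2/i3  | dual
2. sll beq @i4/i5  | dual
3. sub @i6  | RAW r1
4. beq ld @i7/i8  | dual
5. sll add @i9/i10  | dual
6. beq @i11  | no-port BR/BR
7. bne xor @i12/i13  | dual

CYCLES = 8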